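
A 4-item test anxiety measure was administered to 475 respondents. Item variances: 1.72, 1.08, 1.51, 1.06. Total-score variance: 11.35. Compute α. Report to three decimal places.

α = 0.702

Σσ²ᵢ = 1.72 + 1.08 + 1.51 + 1.06 = 5.37
α = (k/(k−1))·(1 − Σσ²ᵢ/Var(T)) = (4/3)·(1 − 5.37/11.35) = 0.702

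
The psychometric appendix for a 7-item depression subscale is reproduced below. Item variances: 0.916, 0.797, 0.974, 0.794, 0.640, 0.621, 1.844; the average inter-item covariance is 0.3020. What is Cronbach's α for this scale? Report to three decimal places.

Cronbach's α = 0.768

Σσᵢ² = 0.916 + 0.797 + 0.974 + 0.794 + 0.640 + 0.621 + 1.844 = 6.586
Sum of the 21 distinct covariances = 21 × 0.3020 = 6.3420
σ²_T = Σσᵢ² + 2·Σcov = 6.586 + 2 × 6.3420 = 19.2700
α = (7/6)·(1 − 6.586/19.2700) = 0.768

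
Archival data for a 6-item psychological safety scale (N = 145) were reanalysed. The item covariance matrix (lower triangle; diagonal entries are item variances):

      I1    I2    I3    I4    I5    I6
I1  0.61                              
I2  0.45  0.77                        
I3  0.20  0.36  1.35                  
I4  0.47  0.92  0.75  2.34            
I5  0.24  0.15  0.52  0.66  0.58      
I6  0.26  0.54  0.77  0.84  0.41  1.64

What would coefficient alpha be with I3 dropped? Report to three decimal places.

Remaining items: I1, I2, I4, I5, I6 (k = 5).
sum of item variances = 0.61 + 0.77 + 2.34 + 0.58 + 1.64 = 5.94
total variance = 5.94 + 2 × 4.94 = 15.82
α (item deleted) = (5/4)·(1 − 5.94/15.82) = 0.781

α = 0.781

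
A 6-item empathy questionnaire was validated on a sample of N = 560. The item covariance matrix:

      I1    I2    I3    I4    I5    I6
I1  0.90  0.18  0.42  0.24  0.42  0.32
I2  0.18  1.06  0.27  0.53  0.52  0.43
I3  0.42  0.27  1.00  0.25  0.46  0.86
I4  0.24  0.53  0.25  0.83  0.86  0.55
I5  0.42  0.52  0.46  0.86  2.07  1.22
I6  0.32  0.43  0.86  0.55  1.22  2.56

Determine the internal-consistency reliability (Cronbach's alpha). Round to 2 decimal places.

Cronbach's alpha = 0.77

Σσᵢ² = 0.90 + 1.06 + 1.00 + 0.83 + 2.07 + 2.56 = 8.42
Sum of the distinct covariances = 7.53
total variance = 8.42 + 2 × 7.53 = 23.48
α = (k/(k−1))·(1 − Σσᵢ²/total variance) = (6/5)·(1 − 8.42/23.48) = 0.77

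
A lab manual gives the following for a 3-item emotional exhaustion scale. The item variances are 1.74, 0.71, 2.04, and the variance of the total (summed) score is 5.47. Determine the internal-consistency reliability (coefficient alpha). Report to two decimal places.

ΣVar(i) = 1.74 + 0.71 + 2.04 = 4.49
α = (k/(k−1))·(1 − ΣVar(i)/σ²_T) = (3/2)·(1 − 4.49/5.47) = 0.27

α = 0.27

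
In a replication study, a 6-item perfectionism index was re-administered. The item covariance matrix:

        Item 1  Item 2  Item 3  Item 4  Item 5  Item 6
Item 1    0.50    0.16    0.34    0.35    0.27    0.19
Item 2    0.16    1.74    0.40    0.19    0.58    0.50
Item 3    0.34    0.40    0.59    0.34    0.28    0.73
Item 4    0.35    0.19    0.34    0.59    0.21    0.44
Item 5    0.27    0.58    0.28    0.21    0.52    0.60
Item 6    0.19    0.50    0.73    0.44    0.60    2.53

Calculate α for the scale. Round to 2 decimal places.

Σσᵢ² = 0.50 + 1.74 + 0.59 + 0.59 + 0.52 + 2.53 = 6.47
Σ_{i<j} σ_ij = 5.58
total variance = 6.47 + 2 × 5.58 = 17.63
α = (k/(k−1))·(1 − Σσᵢ²/total variance) = (6/5)·(1 − 6.47/17.63) = 0.76

α = 0.76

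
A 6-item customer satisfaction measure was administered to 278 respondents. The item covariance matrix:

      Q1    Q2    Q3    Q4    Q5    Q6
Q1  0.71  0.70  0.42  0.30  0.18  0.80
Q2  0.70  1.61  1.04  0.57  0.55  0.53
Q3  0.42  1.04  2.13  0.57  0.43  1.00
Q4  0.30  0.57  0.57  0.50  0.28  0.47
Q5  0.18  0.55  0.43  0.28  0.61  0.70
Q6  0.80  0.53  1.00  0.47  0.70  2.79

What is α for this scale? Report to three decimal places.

α = 0.806

sum of item variances = 0.71 + 1.61 + 2.13 + 0.50 + 0.61 + 2.79 = 8.35
Sum of off-diagonal covariances = 8.54
σ²_total = 8.35 + 2 × 8.54 = 25.43
α = (k/(k−1))·(1 − sum of item variances/σ²_total) = (6/5)·(1 − 8.35/25.43) = 0.806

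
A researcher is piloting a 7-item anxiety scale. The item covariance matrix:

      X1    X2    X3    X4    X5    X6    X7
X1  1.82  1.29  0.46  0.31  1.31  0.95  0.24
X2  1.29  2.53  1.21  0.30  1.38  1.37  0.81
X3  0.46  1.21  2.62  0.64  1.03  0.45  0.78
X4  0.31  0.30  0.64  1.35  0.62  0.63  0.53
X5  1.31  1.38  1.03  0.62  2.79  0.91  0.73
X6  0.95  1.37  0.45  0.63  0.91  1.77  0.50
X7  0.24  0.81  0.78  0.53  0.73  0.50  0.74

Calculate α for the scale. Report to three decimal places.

sum of item variances = 1.82 + 2.53 + 2.62 + 1.35 + 2.79 + 1.77 + 0.74 = 13.62
Σ_{i<j} σ_ij = 16.45
σ²_total = 13.62 + 2 × 16.45 = 46.52
α = (k/(k−1))·(1 − sum of item variances/σ²_total) = (7/6)·(1 − 13.62/46.52) = 0.825

α = 0.825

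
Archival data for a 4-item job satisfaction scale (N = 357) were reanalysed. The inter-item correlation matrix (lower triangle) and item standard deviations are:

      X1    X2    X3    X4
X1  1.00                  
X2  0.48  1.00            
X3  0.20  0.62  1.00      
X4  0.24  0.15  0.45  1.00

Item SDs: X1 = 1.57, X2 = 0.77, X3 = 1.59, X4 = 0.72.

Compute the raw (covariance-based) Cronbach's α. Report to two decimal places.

α = 0.63

Σσ²ᵢ = 1.57² + 0.77² + 1.59² + 0.72² = 6.1043
Covariances σ_ij = r_ij · s_i · s_j:
  σ(X1,X2) = 0.48 × 1.57 × 0.77 = 0.5803
  σ(X1,X3) = 0.20 × 1.57 × 1.59 = 0.4993
  σ(X1,X4) = 0.24 × 1.57 × 0.72 = 0.2713
  σ(X2,X3) = 0.62 × 0.77 × 1.59 = 0.7591
  σ(X2,X4) = 0.15 × 0.77 × 0.72 = 0.0832
  σ(X3,X4) = 0.45 × 1.59 × 0.72 = 0.5152
σ²_T = Σσ²ᵢ + 2·Σσ_ij = 6.1043 + 2 × 2.7084 = 11.5211
α = (4/3)·(1 − 6.1043/11.5211) = 0.63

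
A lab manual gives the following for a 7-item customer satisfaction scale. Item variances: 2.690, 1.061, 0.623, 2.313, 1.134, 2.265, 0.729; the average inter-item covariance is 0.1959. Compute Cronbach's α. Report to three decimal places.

Cronbach's α = 0.504

Σσ²ᵢ = 2.690 + 1.061 + 0.623 + 2.313 + 1.134 + 2.265 + 0.729 = 10.815
Sum of the 21 distinct covariances = 21 × 0.1959 = 4.1139
total variance = Σσ²ᵢ + 2·Σcov = 10.815 + 2 × 4.1139 = 19.0428
α = (7/6)·(1 − 10.815/19.0428) = 0.504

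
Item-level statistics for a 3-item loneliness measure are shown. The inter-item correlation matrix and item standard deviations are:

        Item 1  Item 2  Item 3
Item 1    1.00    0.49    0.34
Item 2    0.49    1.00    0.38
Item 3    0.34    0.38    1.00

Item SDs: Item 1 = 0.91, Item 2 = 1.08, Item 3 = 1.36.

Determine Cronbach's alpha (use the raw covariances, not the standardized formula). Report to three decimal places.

Cronbach's alpha = 0.648

Σσ²ᵢ = 0.91² + 1.08² + 1.36² = 3.8441
Covariances σ_ij = r_ij · s_i · s_j:
  σ(Item 1,Item 2) = 0.49 × 0.91 × 1.08 = 0.4816
  σ(Item 1,Item 3) = 0.34 × 0.91 × 1.36 = 0.4208
  σ(Item 2,Item 3) = 0.38 × 1.08 × 1.36 = 0.5581
σ²_T = Σσ²ᵢ + 2·Σσ_ij = 3.8441 + 2 × 1.4605 = 6.7651
α = (3/2)·(1 − 3.8441/6.7651) = 0.648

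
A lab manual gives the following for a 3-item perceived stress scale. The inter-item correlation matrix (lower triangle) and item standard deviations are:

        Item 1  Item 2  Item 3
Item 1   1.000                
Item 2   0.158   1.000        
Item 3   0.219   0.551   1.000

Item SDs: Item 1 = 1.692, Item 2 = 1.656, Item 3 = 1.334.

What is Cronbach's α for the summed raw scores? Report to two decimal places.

Σσ²ᵢ = 1.692² + 1.656² + 1.334² = 7.3848
Covariances σ_ij = r_ij · s_i · s_j:
  σ(Item 1,Item 2) = 0.158 × 1.692 × 1.656 = 0.4427
  σ(Item 1,Item 3) = 0.219 × 1.692 × 1.334 = 0.4943
  σ(Item 2,Item 3) = 0.551 × 1.656 × 1.334 = 1.2172
σ²_T = Σσ²ᵢ + 2·Σσ_ij = 7.3848 + 2 × 2.1542 = 11.6932
α = (3/2)·(1 − 7.3848/11.6932) = 0.55

Cronbach's α = 0.55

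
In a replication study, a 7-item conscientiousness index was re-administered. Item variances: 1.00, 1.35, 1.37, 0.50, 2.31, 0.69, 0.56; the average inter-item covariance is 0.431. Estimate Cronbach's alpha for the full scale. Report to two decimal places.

ΣVar(i) = 1.00 + 1.35 + 1.37 + 0.50 + 2.31 + 0.69 + 0.56 = 7.78
Sum of the 21 distinct covariances = 21 × 0.431 = 9.051
Var(T) = ΣVar(i) + 2·Σcov = 7.78 + 2 × 9.051 = 25.882
α = (7/6)·(1 − 7.78/25.882) = 0.82

Cronbach's alpha = 0.82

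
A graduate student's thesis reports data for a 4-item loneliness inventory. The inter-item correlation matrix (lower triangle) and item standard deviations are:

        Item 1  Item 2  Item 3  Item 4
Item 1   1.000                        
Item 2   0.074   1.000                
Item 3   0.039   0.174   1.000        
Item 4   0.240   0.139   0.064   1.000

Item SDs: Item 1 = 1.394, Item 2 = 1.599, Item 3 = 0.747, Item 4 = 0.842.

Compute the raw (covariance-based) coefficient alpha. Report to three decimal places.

coefficient alpha = 0.323

Σσ²ᵢ = 1.394² + 1.599² + 0.747² + 0.842² = 5.7670
Covariances σ_ij = r_ij · s_i · s_j:
  σ(Item 1,Item 2) = 0.074 × 1.394 × 1.599 = 0.1649
  σ(Item 1,Item 3) = 0.039 × 1.394 × 0.747 = 0.0406
  σ(Item 1,Item 4) = 0.240 × 1.394 × 0.842 = 0.2817
  σ(Item 2,Item 3) = 0.174 × 1.599 × 0.747 = 0.2078
  σ(Item 2,Item 4) = 0.139 × 1.599 × 0.842 = 0.1871
  σ(Item 3,Item 4) = 0.064 × 0.747 × 0.842 = 0.0403
σ²_T = Σσ²ᵢ + 2·Σσ_ij = 5.7670 + 2 × 0.9224 = 7.6118
α = (4/3)·(1 − 5.7670/7.6118) = 0.323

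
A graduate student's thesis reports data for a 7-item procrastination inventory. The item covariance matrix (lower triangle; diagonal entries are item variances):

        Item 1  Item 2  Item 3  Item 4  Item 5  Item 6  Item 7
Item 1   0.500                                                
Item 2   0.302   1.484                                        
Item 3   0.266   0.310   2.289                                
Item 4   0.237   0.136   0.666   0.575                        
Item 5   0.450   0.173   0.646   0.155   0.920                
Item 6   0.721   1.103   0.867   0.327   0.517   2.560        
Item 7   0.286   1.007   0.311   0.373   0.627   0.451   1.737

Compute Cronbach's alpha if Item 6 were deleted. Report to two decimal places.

Remaining items: Item 1, Item 2, Item 3, Item 4, Item 5, Item 7 (k = 6).
Σσᵢ² = 0.500 + 1.484 + 2.289 + 0.575 + 0.920 + 1.737 = 7.505
σ²_total = 7.505 + 2 × 5.945 = 19.395
α (item deleted) = (6/5)·(1 − 7.505/19.395) = 0.74

α = 0.74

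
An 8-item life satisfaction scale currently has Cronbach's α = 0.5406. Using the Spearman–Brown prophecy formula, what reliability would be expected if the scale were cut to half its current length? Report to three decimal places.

predicted reliability = 0.370

Length factor m = 1/2
α' = m·α / (1 − (1−m)·α)
   = 1/2 × 0.5406 / (1 − (1 − 1/2) × 0.5406)
   = 0.2703 / 0.7297 = 0.370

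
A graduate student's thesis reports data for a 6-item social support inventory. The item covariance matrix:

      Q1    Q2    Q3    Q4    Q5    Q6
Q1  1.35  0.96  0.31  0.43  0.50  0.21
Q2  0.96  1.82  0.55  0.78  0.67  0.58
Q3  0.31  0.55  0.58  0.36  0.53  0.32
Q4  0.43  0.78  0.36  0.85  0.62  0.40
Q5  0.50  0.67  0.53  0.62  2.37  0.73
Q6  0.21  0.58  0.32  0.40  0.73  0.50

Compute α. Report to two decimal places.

Σσᵢ² = 1.35 + 1.82 + 0.58 + 0.85 + 2.37 + 0.50 = 7.47
Σ_{i<j} σ_ij = 7.95
Var(T) = 7.47 + 2 × 7.95 = 23.37
α = (k/(k−1))·(1 − Σσᵢ²/Var(T)) = (6/5)·(1 − 7.47/23.37) = 0.82

α = 0.82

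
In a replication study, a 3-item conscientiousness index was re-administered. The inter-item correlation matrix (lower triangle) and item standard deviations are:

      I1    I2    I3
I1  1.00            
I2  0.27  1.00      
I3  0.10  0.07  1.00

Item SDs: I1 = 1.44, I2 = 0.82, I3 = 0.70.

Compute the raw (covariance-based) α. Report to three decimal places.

α = 0.332

Σσ²ᵢ = 1.44² + 0.82² + 0.70² = 3.2360
Covariances σ_ij = r_ij · s_i · s_j:
  σ(I1,I2) = 0.27 × 1.44 × 0.82 = 0.3188
  σ(I1,I3) = 0.10 × 1.44 × 0.70 = 0.1008
  σ(I2,I3) = 0.07 × 0.82 × 0.70 = 0.0402
σ²_T = Σσ²ᵢ + 2·Σσ_ij = 3.2360 + 2 × 0.4598 = 4.1556
α = (3/2)·(1 − 3.2360/4.1556) = 0.332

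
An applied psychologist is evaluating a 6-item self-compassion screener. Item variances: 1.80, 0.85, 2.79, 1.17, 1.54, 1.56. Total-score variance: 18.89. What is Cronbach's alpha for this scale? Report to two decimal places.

α = 0.58

Σσ²ᵢ = 1.80 + 0.85 + 2.79 + 1.17 + 1.54 + 1.56 = 9.71
α = (k/(k−1))·(1 − Σσ²ᵢ/total variance) = (6/5)·(1 − 9.71/18.89) = 0.58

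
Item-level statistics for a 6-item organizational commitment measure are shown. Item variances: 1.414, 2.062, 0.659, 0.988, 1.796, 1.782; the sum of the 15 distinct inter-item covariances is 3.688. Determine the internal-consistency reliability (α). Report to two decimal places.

α = 0.55

ΣVar(i) = 1.414 + 2.062 + 0.659 + 0.988 + 1.796 + 1.782 = 8.701
Sum of distinct covariances = 3.688
σ²_T = ΣVar(i) + 2·Σcov = 8.701 + 2 × 3.688 = 16.077
α = (6/5)·(1 − 8.701/16.077) = 0.55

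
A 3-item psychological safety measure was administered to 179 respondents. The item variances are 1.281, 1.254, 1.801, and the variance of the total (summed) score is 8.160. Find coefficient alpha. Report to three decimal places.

Σσ²ᵢ = 1.281 + 1.254 + 1.801 = 4.336
α = (k/(k−1))·(1 − Σσ²ᵢ/σ²_total) = (3/2)·(1 − 4.336/8.160) = 0.703

α = 0.703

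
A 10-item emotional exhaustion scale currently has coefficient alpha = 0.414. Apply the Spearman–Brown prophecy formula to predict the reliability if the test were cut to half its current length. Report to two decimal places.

Length factor m = 1/2
α' = m·α / (1 − (1−m)·α)
   = 1/2 × 0.414 / (1 − (1 − 1/2) × 0.414)
   = 0.2070 / 0.7930 = 0.26

predicted reliability = 0.26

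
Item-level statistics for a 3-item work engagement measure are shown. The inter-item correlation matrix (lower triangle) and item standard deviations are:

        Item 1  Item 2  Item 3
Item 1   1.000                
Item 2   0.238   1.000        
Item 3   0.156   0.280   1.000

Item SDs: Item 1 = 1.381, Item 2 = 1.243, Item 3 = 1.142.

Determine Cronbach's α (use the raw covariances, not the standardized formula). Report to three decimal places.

Σσ²ᵢ = 1.381² + 1.243² + 1.142² = 4.7564
Covariances σ_ij = r_ij · s_i · s_j:
  σ(Item 1,Item 2) = 0.238 × 1.381 × 1.243 = 0.4085
  σ(Item 1,Item 3) = 0.156 × 1.381 × 1.142 = 0.2460
  σ(Item 2,Item 3) = 0.280 × 1.243 × 1.142 = 0.3975
σ²_T = Σσ²ᵢ + 2·Σσ_ij = 4.7564 + 2 × 1.0520 = 6.8604
α = (3/2)·(1 − 4.7564/6.8604) = 0.460

Cronbach's α = 0.460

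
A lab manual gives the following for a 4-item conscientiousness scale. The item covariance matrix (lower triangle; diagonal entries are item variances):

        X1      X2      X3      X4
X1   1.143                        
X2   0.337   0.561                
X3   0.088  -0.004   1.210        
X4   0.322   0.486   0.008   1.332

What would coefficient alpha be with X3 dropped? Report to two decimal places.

Remaining items: X1, X2, X4 (k = 3).
Σσᵢ² = 1.143 + 0.561 + 1.332 = 3.036
σ²_total = 3.036 + 2 × 1.145 = 5.326
α (item deleted) = (3/2)·(1 − 3.036/5.326) = 0.64

α = 0.64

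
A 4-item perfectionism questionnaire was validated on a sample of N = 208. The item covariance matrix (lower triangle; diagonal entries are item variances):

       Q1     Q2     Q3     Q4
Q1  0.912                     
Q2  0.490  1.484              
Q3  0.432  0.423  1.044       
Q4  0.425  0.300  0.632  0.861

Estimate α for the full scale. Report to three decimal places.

sum of item variances = 0.912 + 1.484 + 1.044 + 0.861 = 4.301
Σ_{i<j} σ_ij = 2.702
σ²_total = 4.301 + 2 × 2.702 = 9.705
α = (k/(k−1))·(1 − sum of item variances/σ²_total) = (4/3)·(1 − 4.301/9.705) = 0.742

α = 0.742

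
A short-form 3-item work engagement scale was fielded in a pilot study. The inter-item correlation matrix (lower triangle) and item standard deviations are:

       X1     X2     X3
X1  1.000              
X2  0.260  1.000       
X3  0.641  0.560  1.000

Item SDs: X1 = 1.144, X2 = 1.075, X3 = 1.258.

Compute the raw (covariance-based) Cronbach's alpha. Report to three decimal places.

Σσ²ᵢ = 1.144² + 1.075² + 1.258² = 4.0469
Covariances σ_ij = r_ij · s_i · s_j:
  σ(X1,X2) = 0.260 × 1.144 × 1.075 = 0.3197
  σ(X1,X3) = 0.641 × 1.144 × 1.258 = 0.9225
  σ(X2,X3) = 0.560 × 1.075 × 1.258 = 0.7573
σ²_T = Σσ²ᵢ + 2·Σσ_ij = 4.0469 + 2 × 1.9995 = 8.0459
α = (3/2)·(1 − 4.0469/8.0459) = 0.746

α = 0.746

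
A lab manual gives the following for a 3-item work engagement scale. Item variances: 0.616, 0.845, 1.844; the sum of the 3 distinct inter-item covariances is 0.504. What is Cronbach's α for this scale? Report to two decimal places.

α = 0.35

Σσᵢ² = 0.616 + 0.845 + 1.844 = 3.305
Sum of distinct covariances = 0.504
Var(T) = Σσᵢ² + 2·Σcov = 3.305 + 2 × 0.504 = 4.313
α = (3/2)·(1 − 3.305/4.313) = 0.35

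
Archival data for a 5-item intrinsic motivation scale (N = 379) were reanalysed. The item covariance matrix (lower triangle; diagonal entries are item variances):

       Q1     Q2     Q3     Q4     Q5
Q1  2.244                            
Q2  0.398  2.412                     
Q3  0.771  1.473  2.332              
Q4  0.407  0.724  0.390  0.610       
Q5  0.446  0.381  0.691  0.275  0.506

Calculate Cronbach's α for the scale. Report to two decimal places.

Cronbach's α = 0.74

sum of item variances = 2.244 + 2.412 + 2.332 + 0.610 + 0.506 = 8.104
Sum of the distinct covariances = 5.956
σ²_total = 8.104 + 2 × 5.956 = 20.016
α = (k/(k−1))·(1 − sum of item variances/σ²_total) = (5/4)·(1 − 8.104/20.016) = 0.74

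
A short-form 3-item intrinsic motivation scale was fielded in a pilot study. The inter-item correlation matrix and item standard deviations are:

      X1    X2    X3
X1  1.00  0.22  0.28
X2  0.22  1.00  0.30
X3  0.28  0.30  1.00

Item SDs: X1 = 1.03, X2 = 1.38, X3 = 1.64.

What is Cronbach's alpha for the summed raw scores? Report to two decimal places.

Σσ²ᵢ = 1.03² + 1.38² + 1.64² = 5.6549
Covariances σ_ij = r_ij · s_i · s_j:
  σ(X1,X2) = 0.22 × 1.03 × 1.38 = 0.3127
  σ(X1,X3) = 0.28 × 1.03 × 1.64 = 0.4730
  σ(X2,X3) = 0.30 × 1.38 × 1.64 = 0.6790
σ²_T = Σσ²ᵢ + 2·Σσ_ij = 5.6549 + 2 × 1.4647 = 8.5843
α = (3/2)·(1 − 5.6549/8.5843) = 0.51

α = 0.51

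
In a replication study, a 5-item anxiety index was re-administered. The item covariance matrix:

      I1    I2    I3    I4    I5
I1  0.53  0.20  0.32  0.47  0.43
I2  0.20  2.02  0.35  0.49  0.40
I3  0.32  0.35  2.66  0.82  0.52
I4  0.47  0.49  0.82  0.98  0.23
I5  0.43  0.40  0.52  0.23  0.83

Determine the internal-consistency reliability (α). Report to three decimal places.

Σσᵢ² = 0.53 + 2.02 + 2.66 + 0.98 + 0.83 = 7.02
Sum of the distinct covariances = 4.23
Var(T) = 7.02 + 2 × 4.23 = 15.48
α = (k/(k−1))·(1 − Σσᵢ²/Var(T)) = (5/4)·(1 − 7.02/15.48) = 0.683

α = 0.683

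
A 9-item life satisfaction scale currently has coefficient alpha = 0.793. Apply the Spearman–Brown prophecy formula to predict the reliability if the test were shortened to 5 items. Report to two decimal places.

predicted reliability = 0.68

Length factor m = 5/9 = 0.5556
α' = m·α / (1 − (1−m)·α)
   = 5/9 × 0.793 / (1 − (1 − 5/9) × 0.793)
   = 0.4406 / 0.6476 = 0.68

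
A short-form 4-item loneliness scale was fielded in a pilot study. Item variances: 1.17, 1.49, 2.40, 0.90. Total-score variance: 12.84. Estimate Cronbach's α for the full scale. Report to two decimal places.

sum of item variances = 1.17 + 1.49 + 2.40 + 0.90 = 5.96
α = (k/(k−1))·(1 − sum of item variances/Var(T)) = (4/3)·(1 − 5.96/12.84) = 0.71

α = 0.71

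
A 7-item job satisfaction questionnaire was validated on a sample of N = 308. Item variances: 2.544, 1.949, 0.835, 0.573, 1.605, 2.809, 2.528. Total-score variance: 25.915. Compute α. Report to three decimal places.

Σσᵢ² = 2.544 + 1.949 + 0.835 + 0.573 + 1.605 + 2.809 + 2.528 = 12.843
α = (k/(k−1))·(1 − Σσᵢ²/σ²_total) = (7/6)·(1 − 12.843/25.915) = 0.588

α = 0.588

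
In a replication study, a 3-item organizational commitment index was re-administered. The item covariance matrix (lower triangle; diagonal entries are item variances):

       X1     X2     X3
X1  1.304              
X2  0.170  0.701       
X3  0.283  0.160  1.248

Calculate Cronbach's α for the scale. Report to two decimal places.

Σσ²ᵢ = 1.304 + 0.701 + 1.248 = 3.253
Sum of off-diagonal covariances = 0.613
σ²_total = 3.253 + 2 × 0.613 = 4.479
α = (k/(k−1))·(1 − Σσ²ᵢ/σ²_total) = (3/2)·(1 − 3.253/4.479) = 0.41

Cronbach's α = 0.41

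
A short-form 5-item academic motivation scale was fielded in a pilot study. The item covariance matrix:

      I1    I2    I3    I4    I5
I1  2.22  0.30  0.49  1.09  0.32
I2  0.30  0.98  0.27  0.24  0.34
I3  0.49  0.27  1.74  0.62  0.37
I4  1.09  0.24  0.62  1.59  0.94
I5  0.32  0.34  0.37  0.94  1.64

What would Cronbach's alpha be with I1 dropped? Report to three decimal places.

α = 0.644

Remaining items: I2, I3, I4, I5 (k = 4).
Σσ²ᵢ = 0.98 + 1.74 + 1.59 + 1.64 = 5.95
σ²_total = 5.95 + 2 × 2.78 = 11.51
α (item deleted) = (4/3)·(1 − 5.95/11.51) = 0.644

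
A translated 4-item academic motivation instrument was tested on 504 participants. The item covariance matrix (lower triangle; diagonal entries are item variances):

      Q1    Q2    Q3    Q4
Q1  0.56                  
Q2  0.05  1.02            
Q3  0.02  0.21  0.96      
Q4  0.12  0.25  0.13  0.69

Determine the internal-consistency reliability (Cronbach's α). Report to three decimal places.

ΣVar(i) = 0.56 + 1.02 + 0.96 + 0.69 = 3.23
Sum of off-diagonal covariances = 0.78
σ²_T = 3.23 + 2 × 0.78 = 4.79
α = (k/(k−1))·(1 − ΣVar(i)/σ²_T) = (4/3)·(1 − 3.23/4.79) = 0.434

α = 0.434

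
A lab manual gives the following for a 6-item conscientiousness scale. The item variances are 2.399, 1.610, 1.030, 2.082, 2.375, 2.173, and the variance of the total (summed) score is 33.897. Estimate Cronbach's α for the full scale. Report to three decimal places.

Cronbach's α = 0.787

Σσᵢ² = 2.399 + 1.610 + 1.030 + 2.082 + 2.375 + 2.173 = 11.669
α = (k/(k−1))·(1 − Σσᵢ²/total variance) = (6/5)·(1 − 11.669/33.897) = 0.787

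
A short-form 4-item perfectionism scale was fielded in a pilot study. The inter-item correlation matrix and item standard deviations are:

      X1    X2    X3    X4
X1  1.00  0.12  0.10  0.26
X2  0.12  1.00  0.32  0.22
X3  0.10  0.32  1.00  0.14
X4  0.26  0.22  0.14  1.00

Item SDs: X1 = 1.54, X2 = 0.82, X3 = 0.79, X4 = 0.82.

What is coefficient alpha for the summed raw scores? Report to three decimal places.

α = 0.434

Σσ²ᵢ = 1.54² + 0.82² + 0.79² + 0.82² = 4.3405
Covariances σ_ij = r_ij · s_i · s_j:
  σ(X1,X2) = 0.12 × 1.54 × 0.82 = 0.1515
  σ(X1,X3) = 0.10 × 1.54 × 0.79 = 0.1217
  σ(X1,X4) = 0.26 × 1.54 × 0.82 = 0.3283
  σ(X2,X3) = 0.32 × 0.82 × 0.79 = 0.2073
  σ(X2,X4) = 0.22 × 0.82 × 0.82 = 0.1479
  σ(X3,X4) = 0.14 × 0.79 × 0.82 = 0.0907
σ²_T = Σσ²ᵢ + 2·Σσ_ij = 4.3405 + 2 × 1.0474 = 6.4353
α = (4/3)·(1 − 4.3405/6.4353) = 0.434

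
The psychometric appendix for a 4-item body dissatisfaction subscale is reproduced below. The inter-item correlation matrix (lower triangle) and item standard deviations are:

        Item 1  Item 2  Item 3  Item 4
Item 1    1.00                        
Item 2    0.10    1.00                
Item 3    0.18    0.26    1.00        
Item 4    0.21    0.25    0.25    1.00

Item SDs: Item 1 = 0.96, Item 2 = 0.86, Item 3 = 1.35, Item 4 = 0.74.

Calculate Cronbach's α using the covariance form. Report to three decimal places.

Σσ²ᵢ = 0.96² + 0.86² + 1.35² + 0.74² = 4.0313
Covariances σ_ij = r_ij · s_i · s_j:
  σ(Item 1,Item 2) = 0.10 × 0.96 × 0.86 = 0.0826
  σ(Item 1,Item 3) = 0.18 × 0.96 × 1.35 = 0.2333
  σ(Item 1,Item 4) = 0.21 × 0.96 × 0.74 = 0.1492
  σ(Item 2,Item 3) = 0.26 × 0.86 × 1.35 = 0.3019
  σ(Item 2,Item 4) = 0.25 × 0.86 × 0.74 = 0.1591
  σ(Item 3,Item 4) = 0.25 × 1.35 × 0.74 = 0.2497
σ²_T = Σσ²ᵢ + 2·Σσ_ij = 4.0313 + 2 × 1.1758 = 6.3829
α = (4/3)·(1 − 4.0313/6.3829) = 0.491

Cronbach's α = 0.491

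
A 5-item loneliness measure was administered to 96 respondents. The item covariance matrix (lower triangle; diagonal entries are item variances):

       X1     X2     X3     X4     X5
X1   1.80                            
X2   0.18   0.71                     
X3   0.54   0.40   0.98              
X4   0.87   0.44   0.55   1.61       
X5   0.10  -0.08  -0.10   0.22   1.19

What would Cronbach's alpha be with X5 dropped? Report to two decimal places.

Remaining items: X1, X2, X3, X4 (k = 4).
Σσ²ᵢ = 1.80 + 0.71 + 0.98 + 1.61 = 5.10
σ²_T = 5.10 + 2 × 2.98 = 11.06
α (item deleted) = (4/3)·(1 − 5.10/11.06) = 0.72

Cronbach's alpha = 0.72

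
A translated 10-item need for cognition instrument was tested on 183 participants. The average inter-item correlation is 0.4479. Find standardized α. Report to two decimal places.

standardized α = 0.89

Standardized α = k·r̄ / (1 + (k−1)·r̄) = 10 × 0.4479 / (1 + 9 × 0.4479)
  = 4.4790 / 5.0311 = 0.89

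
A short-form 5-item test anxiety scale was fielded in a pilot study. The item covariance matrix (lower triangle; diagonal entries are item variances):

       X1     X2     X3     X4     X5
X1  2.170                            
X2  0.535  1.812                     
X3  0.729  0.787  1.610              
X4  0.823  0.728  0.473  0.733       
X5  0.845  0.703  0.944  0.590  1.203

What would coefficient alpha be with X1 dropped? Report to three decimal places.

Remaining items: X2, X3, X4, X5 (k = 4).
Σσᵢ² = 1.812 + 1.610 + 0.733 + 1.203 = 5.358
total variance = 5.358 + 2 × 4.225 = 13.808
α (item deleted) = (4/3)·(1 − 5.358/13.808) = 0.816

coefficient alpha = 0.816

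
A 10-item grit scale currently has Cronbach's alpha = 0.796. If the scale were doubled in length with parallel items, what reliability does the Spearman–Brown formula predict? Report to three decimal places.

Length factor m = 2
α' = m·α / (1 + (m−1)·α)
   = 2 × 0.796 / (1 + (2 − 1) × 0.796)
   = 1.5920 / 1.7960 = 0.886

predicted reliability = 0.886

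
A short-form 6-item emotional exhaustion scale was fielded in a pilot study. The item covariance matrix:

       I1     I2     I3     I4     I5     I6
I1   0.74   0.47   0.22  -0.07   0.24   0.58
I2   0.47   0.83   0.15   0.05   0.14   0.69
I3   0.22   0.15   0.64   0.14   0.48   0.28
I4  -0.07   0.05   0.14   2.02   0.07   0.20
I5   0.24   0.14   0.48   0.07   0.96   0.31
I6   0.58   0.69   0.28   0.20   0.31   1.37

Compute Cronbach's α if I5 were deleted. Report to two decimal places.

Remaining items: I1, I2, I3, I4, I6 (k = 5).
Σσ²ᵢ = 0.74 + 0.83 + 0.64 + 2.02 + 1.37 = 5.60
σ²_total = 5.60 + 2 × 2.71 = 11.02
α (item deleted) = (5/4)·(1 − 5.60/11.02) = 0.61

α = 0.61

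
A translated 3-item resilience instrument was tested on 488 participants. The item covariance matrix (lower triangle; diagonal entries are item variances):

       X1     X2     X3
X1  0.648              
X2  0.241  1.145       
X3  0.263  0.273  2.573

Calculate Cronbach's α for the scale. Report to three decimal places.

ΣVar(i) = 0.648 + 1.145 + 2.573 = 4.366
Σ_{i<j} σ_ij = 0.777
total variance = 4.366 + 2 × 0.777 = 5.920
α = (k/(k−1))·(1 − ΣVar(i)/total variance) = (3/2)·(1 − 4.366/5.920) = 0.394

Cronbach's α = 0.394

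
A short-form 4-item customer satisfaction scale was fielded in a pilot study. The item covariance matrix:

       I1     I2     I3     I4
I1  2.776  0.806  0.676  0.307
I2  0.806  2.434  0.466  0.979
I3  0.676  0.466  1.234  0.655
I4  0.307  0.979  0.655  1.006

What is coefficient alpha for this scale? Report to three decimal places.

Σσ²ᵢ = 2.776 + 2.434 + 1.234 + 1.006 = 7.450
Sum of off-diagonal covariances = 3.889
total variance = 7.450 + 2 × 3.889 = 15.228
α = (k/(k−1))·(1 − Σσ²ᵢ/total variance) = (4/3)·(1 − 7.450/15.228) = 0.681

α = 0.681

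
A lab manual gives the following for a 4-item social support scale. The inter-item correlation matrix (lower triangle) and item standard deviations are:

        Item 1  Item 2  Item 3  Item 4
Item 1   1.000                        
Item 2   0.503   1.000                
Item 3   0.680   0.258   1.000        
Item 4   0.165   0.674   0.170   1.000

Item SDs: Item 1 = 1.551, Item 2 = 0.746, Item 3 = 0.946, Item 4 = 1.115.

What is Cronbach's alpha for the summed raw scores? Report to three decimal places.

Σσ²ᵢ = 1.551² + 0.746² + 0.946² + 1.115² = 5.1003
Covariances σ_ij = r_ij · s_i · s_j:
  σ(Item 1,Item 2) = 0.503 × 1.551 × 0.746 = 0.5820
  σ(Item 1,Item 3) = 0.680 × 1.551 × 0.946 = 0.9977
  σ(Item 1,Item 4) = 0.165 × 1.551 × 1.115 = 0.2853
  σ(Item 2,Item 3) = 0.258 × 0.746 × 0.946 = 0.1821
  σ(Item 2,Item 4) = 0.674 × 0.746 × 1.115 = 0.5606
  σ(Item 3,Item 4) = 0.170 × 0.946 × 1.115 = 0.1793
σ²_T = Σσ²ᵢ + 2·Σσ_ij = 5.1003 + 2 × 2.7870 = 10.6743
α = (4/3)·(1 − 5.1003/10.6743) = 0.696

Cronbach's alpha = 0.696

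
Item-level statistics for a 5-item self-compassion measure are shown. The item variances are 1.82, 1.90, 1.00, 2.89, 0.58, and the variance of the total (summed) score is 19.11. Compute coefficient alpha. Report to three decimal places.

Σσ²ᵢ = 1.82 + 1.90 + 1.00 + 2.89 + 0.58 = 8.19
α = (k/(k−1))·(1 − Σσ²ᵢ/total variance) = (5/4)·(1 − 8.19/19.11) = 0.714

coefficient alpha = 0.714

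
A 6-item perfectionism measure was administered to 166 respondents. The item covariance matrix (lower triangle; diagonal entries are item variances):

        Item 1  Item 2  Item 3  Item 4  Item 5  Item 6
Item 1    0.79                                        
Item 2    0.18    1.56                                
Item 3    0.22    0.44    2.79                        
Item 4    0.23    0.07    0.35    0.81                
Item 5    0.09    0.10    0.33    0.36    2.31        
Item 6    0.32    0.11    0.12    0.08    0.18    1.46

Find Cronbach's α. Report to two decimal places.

Σσ²ᵢ = 0.79 + 1.56 + 2.79 + 0.81 + 2.31 + 1.46 = 9.72
Sum of the distinct covariances = 3.18
total variance = 9.72 + 2 × 3.18 = 16.08
α = (k/(k−1))·(1 − Σσ²ᵢ/total variance) = (6/5)·(1 − 9.72/16.08) = 0.47

Cronbach's α = 0.47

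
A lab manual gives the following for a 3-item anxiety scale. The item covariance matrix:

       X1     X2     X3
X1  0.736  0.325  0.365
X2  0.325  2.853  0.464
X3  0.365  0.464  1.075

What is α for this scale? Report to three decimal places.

ΣVar(i) = 0.736 + 2.853 + 1.075 = 4.664
Σ_{i<j} σ_ij = 1.154
σ²_T = 4.664 + 2 × 1.154 = 6.972
α = (k/(k−1))·(1 − ΣVar(i)/σ²_T) = (3/2)·(1 − 4.664/6.972) = 0.497

α = 0.497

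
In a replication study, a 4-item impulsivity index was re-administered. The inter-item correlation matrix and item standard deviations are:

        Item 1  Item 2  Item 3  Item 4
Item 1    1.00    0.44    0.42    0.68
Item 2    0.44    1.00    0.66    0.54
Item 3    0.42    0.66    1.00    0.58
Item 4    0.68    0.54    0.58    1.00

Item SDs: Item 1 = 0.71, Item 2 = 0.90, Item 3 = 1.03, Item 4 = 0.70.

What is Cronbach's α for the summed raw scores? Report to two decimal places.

Σσ²ᵢ = 0.71² + 0.90² + 1.03² + 0.70² = 2.8650
Covariances σ_ij = r_ij · s_i · s_j:
  σ(Item 1,Item 2) = 0.44 × 0.71 × 0.90 = 0.2812
  σ(Item 1,Item 3) = 0.42 × 0.71 × 1.03 = 0.3071
  σ(Item 1,Item 4) = 0.68 × 0.71 × 0.70 = 0.3380
  σ(Item 2,Item 3) = 0.66 × 0.90 × 1.03 = 0.6118
  σ(Item 2,Item 4) = 0.54 × 0.90 × 0.70 = 0.3402
  σ(Item 3,Item 4) = 0.58 × 1.03 × 0.70 = 0.4182
σ²_T = Σσ²ᵢ + 2·Σσ_ij = 2.8650 + 2 × 2.2965 = 7.4580
α = (4/3)·(1 − 2.8650/7.4580) = 0.82

Cronbach's α = 0.82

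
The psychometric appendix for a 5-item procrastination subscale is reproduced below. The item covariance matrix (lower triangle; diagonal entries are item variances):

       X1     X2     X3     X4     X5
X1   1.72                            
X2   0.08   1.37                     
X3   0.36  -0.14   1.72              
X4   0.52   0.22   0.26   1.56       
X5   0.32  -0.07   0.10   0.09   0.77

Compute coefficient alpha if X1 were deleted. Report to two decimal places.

Remaining items: X2, X3, X4, X5 (k = 4).
ΣVar(i) = 1.37 + 1.72 + 1.56 + 0.77 = 5.42
σ²_T = 5.42 + 2 × 0.46 = 6.34
α (item deleted) = (4/3)·(1 − 5.42/6.34) = 0.19

coefficient alpha = 0.19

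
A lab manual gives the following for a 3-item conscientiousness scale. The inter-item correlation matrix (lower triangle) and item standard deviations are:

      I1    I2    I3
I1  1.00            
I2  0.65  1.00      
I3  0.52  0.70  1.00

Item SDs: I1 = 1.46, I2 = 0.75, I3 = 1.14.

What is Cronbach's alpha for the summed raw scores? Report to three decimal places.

Σσ²ᵢ = 1.46² + 0.75² + 1.14² = 3.9937
Covariances σ_ij = r_ij · s_i · s_j:
  σ(I1,I2) = 0.65 × 1.46 × 0.75 = 0.7117
  σ(I1,I3) = 0.52 × 1.46 × 1.14 = 0.8655
  σ(I2,I3) = 0.70 × 0.75 × 1.14 = 0.5985
σ²_T = Σσ²ᵢ + 2·Σσ_ij = 3.9937 + 2 × 2.1757 = 8.3451
α = (3/2)·(1 − 3.9937/8.3451) = 0.782

α = 0.782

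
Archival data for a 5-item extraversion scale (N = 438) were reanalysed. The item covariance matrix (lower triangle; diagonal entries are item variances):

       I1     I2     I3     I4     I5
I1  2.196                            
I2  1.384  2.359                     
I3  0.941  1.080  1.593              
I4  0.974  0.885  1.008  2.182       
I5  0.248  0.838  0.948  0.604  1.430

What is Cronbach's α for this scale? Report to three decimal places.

sum of item variances = 2.196 + 2.359 + 1.593 + 2.182 + 1.430 = 9.760
Sum of the distinct covariances = 8.910
total variance = 9.760 + 2 × 8.910 = 27.580
α = (k/(k−1))·(1 − sum of item variances/total variance) = (5/4)·(1 − 9.760/27.580) = 0.808

Cronbach's α = 0.808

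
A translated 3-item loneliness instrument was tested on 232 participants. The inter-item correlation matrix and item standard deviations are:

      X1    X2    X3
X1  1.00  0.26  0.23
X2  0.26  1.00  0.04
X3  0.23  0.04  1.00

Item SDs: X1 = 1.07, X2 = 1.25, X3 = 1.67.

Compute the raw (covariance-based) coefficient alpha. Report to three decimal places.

Σσ²ᵢ = 1.07² + 1.25² + 1.67² = 5.4963
Covariances σ_ij = r_ij · s_i · s_j:
  σ(X1,X2) = 0.26 × 1.07 × 1.25 = 0.3478
  σ(X1,X3) = 0.23 × 1.07 × 1.67 = 0.4110
  σ(X2,X3) = 0.04 × 1.25 × 1.67 = 0.0835
σ²_T = Σσ²ᵢ + 2·Σσ_ij = 5.4963 + 2 × 0.8423 = 7.1809
α = (3/2)·(1 − 5.4963/7.1809) = 0.352

α = 0.352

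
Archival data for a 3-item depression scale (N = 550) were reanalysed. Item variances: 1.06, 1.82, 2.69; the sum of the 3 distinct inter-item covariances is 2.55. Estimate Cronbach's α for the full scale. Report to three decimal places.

Σσᵢ² = 1.06 + 1.82 + 2.69 = 5.57
Sum of distinct covariances = 2.55
σ²_T = Σσᵢ² + 2·Σcov = 5.57 + 2 × 2.55 = 10.67
α = (3/2)·(1 − 5.57/10.67) = 0.717

Cronbach's α = 0.717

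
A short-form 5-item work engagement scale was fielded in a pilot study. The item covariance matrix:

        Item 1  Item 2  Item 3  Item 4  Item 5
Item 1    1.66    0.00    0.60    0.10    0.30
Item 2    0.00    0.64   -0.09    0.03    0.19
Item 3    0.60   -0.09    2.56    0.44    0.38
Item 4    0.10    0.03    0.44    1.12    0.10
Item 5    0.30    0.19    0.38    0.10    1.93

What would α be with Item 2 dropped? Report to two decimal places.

Remaining items: Item 1, Item 3, Item 4, Item 5 (k = 4).
Σσᵢ² = 1.66 + 2.56 + 1.12 + 1.93 = 7.27
total variance = 7.27 + 2 × 1.92 = 11.11
α (item deleted) = (4/3)·(1 − 7.27/11.11) = 0.46

α = 0.46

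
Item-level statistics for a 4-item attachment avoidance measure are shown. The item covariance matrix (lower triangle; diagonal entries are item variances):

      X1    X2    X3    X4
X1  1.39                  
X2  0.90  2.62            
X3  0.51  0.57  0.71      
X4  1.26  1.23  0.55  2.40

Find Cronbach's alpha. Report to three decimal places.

Cronbach's alpha = 0.780

ΣVar(i) = 1.39 + 2.62 + 0.71 + 2.40 = 7.12
Sum of off-diagonal covariances = 5.02
σ²_T = 7.12 + 2 × 5.02 = 17.16
α = (k/(k−1))·(1 − ΣVar(i)/σ²_T) = (4/3)·(1 − 7.12/17.16) = 0.780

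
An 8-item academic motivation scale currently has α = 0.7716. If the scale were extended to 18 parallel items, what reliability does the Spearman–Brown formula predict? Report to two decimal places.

predicted reliability = 0.88

Length factor m = 18/8 = 2.2500
α' = m·α / (1 + (m−1)·α)
   = 18/8 × 0.7716 / (1 + (18/8 − 1) × 0.7716)
   = 1.7361 / 1.9645 = 0.88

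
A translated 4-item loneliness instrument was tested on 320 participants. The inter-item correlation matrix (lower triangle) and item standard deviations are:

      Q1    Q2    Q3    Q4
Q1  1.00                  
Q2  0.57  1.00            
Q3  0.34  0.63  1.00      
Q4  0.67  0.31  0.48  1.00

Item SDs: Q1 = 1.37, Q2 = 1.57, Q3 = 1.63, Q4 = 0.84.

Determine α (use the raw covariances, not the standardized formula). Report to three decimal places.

α = 0.780

Σσ²ᵢ = 1.37² + 1.57² + 1.63² + 0.84² = 7.7043
Covariances σ_ij = r_ij · s_i · s_j:
  σ(Q1,Q2) = 0.57 × 1.37 × 1.57 = 1.2260
  σ(Q1,Q3) = 0.34 × 1.37 × 1.63 = 0.7593
  σ(Q1,Q4) = 0.67 × 1.37 × 0.84 = 0.7710
  σ(Q2,Q3) = 0.63 × 1.57 × 1.63 = 1.6122
  σ(Q2,Q4) = 0.31 × 1.57 × 0.84 = 0.4088
  σ(Q3,Q4) = 0.48 × 1.63 × 0.84 = 0.6572
σ²_T = Σσ²ᵢ + 2·Σσ_ij = 7.7043 + 2 × 5.4345 = 18.5733
α = (4/3)·(1 − 7.7043/18.5733) = 0.780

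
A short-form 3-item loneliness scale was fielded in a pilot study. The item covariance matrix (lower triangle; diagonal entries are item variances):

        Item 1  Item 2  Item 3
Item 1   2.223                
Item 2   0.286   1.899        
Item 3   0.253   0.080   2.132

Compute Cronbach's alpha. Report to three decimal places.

ΣVar(i) = 2.223 + 1.899 + 2.132 = 6.254
Sum of off-diagonal covariances = 0.619
Var(T) = 6.254 + 2 × 0.619 = 7.492
α = (k/(k−1))·(1 − ΣVar(i)/Var(T)) = (3/2)·(1 − 6.254/7.492) = 0.248

α = 0.248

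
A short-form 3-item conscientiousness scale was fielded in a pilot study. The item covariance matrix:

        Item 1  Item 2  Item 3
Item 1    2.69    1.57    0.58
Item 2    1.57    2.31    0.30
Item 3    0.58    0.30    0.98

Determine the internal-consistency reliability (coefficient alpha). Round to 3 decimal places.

coefficient alpha = 0.676

sum of item variances = 2.69 + 2.31 + 0.98 = 5.98
Sum of off-diagonal covariances = 2.45
σ²_total = 5.98 + 2 × 2.45 = 10.88
α = (k/(k−1))·(1 − sum of item variances/σ²_total) = (3/2)·(1 − 5.98/10.88) = 0.676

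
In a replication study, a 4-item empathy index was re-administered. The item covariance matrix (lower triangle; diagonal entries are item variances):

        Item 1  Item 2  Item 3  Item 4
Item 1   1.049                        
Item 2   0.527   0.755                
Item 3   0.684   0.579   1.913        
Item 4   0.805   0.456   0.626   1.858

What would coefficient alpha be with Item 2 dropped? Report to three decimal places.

Remaining items: Item 1, Item 3, Item 4 (k = 3).
Σσ²ᵢ = 1.049 + 1.913 + 1.858 = 4.820
total variance = 4.820 + 2 × 2.115 = 9.050
α (item deleted) = (3/2)·(1 − 4.820/9.050) = 0.701

α = 0.701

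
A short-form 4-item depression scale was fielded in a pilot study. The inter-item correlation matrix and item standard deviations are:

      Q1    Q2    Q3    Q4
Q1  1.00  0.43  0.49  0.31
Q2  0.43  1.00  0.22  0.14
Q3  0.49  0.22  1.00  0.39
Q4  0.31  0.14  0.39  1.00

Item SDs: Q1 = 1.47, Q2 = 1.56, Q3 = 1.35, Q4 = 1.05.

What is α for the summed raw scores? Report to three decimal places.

Σσ²ᵢ = 1.47² + 1.56² + 1.35² + 1.05² = 7.5195
Covariances σ_ij = r_ij · s_i · s_j:
  σ(Q1,Q2) = 0.43 × 1.47 × 1.56 = 0.9861
  σ(Q1,Q3) = 0.49 × 1.47 × 1.35 = 0.9724
  σ(Q1,Q4) = 0.31 × 1.47 × 1.05 = 0.4785
  σ(Q2,Q3) = 0.22 × 1.56 × 1.35 = 0.4633
  σ(Q2,Q4) = 0.14 × 1.56 × 1.05 = 0.2293
  σ(Q3,Q4) = 0.39 × 1.35 × 1.05 = 0.5528
σ²_T = Σσ²ᵢ + 2·Σσ_ij = 7.5195 + 2 × 3.6824 = 14.8843
α = (4/3)·(1 − 7.5195/14.8843) = 0.660

α = 0.660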